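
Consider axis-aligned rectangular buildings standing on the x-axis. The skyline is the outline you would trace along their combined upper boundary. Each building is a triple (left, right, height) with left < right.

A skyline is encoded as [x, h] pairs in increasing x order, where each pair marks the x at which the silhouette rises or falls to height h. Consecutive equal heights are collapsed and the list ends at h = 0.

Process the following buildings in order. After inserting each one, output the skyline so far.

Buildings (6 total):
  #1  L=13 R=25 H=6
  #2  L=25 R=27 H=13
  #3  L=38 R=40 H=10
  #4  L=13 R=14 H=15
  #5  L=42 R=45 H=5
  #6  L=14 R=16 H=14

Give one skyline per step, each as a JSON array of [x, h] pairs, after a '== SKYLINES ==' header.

== SKYLINES ==
[[13,6],[25,0]]
[[13,6],[25,13],[27,0]]
[[13,6],[25,13],[27,0],[38,10],[40,0]]
[[13,15],[14,6],[25,13],[27,0],[38,10],[40,0]]
[[13,15],[14,6],[25,13],[27,0],[38,10],[40,0],[42,5],[45,0]]
[[13,15],[14,14],[16,6],[25,13],[27,0],[38,10],[40,0],[42,5],[45,0]]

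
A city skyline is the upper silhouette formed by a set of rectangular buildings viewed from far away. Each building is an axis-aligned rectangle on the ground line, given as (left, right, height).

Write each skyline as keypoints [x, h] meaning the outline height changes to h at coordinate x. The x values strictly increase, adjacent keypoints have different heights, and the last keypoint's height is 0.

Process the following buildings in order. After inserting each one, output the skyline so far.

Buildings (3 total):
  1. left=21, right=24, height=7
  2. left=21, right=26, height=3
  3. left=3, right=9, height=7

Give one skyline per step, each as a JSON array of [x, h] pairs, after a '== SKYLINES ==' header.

== SKYLINES ==
[[21,7],[24,0]]
[[21,7],[24,3],[26,0]]
[[3,7],[9,0],[21,7],[24,3],[26,0]]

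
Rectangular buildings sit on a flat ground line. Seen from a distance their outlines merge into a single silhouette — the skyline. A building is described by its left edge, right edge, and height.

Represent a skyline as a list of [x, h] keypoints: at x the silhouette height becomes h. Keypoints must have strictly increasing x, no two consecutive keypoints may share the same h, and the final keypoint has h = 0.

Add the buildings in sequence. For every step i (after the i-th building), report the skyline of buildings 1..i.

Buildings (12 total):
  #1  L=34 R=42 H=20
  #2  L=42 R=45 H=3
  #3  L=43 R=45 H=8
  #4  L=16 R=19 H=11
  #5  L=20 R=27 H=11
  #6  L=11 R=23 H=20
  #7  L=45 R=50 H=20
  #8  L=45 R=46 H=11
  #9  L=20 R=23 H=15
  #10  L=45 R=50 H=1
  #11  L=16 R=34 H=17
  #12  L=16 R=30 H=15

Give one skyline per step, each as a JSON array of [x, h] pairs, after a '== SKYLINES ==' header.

== SKYLINES ==
[[34,20],[42,0]]
[[34,20],[42,3],[45,0]]
[[34,20],[42,3],[43,8],[45,0]]
[[16,11],[19,0],[34,20],[42,3],[43,8],[45,0]]
[[16,11],[19,0],[20,11],[27,0],[34,20],[42,3],[43,8],[45,0]]
[[11,20],[23,11],[27,0],[34,20],[42,3],[43,8],[45,0]]
[[11,20],[23,11],[27,0],[34,20],[42,3],[43,8],[45,20],[50,0]]
[[11,20],[23,11],[27,0],[34,20],[42,3],[43,8],[45,20],[50,0]]
[[11,20],[23,11],[27,0],[34,20],[42,3],[43,8],[45,20],[50,0]]
[[11,20],[23,11],[27,0],[34,20],[42,3],[43,8],[45,20],[50,0]]
[[11,20],[23,17],[34,20],[42,3],[43,8],[45,20],[50,0]]
[[11,20],[23,17],[34,20],[42,3],[43,8],[45,20],[50,0]]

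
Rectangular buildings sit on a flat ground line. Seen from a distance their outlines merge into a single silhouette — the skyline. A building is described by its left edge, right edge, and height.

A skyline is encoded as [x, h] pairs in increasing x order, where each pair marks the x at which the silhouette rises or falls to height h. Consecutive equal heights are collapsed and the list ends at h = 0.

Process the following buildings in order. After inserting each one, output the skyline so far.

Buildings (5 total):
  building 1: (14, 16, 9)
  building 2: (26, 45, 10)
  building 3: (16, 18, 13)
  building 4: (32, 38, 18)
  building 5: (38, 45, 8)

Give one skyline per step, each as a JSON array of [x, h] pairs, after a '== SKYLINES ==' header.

== SKYLINES ==
[[14,9],[16,0]]
[[14,9],[16,0],[26,10],[45,0]]
[[14,9],[16,13],[18,0],[26,10],[45,0]]
[[14,9],[16,13],[18,0],[26,10],[32,18],[38,10],[45,0]]
[[14,9],[16,13],[18,0],[26,10],[32,18],[38,10],[45,0]]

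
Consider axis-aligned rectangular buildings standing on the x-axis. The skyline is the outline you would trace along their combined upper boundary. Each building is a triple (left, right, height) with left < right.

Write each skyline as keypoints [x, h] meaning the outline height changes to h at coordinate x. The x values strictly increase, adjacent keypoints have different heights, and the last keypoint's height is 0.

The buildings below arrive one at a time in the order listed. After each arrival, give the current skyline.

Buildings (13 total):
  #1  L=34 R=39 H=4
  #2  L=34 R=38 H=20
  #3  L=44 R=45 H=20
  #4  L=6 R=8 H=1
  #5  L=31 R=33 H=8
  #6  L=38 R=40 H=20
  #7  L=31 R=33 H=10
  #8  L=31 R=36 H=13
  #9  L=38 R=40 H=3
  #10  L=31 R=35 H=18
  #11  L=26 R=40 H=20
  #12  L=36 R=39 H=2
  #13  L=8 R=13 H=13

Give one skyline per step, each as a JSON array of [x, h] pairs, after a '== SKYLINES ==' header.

== SKYLINES ==
[[34,4],[39,0]]
[[34,20],[38,4],[39,0]]
[[34,20],[38,4],[39,0],[44,20],[45,0]]
[[6,1],[8,0],[34,20],[38,4],[39,0],[44,20],[45,0]]
[[6,1],[8,0],[31,8],[33,0],[34,20],[38,4],[39,0],[44,20],[45,0]]
[[6,1],[8,0],[31,8],[33,0],[34,20],[40,0],[44,20],[45,0]]
[[6,1],[8,0],[31,10],[33,0],[34,20],[40,0],[44,20],[45,0]]
[[6,1],[8,0],[31,13],[34,20],[40,0],[44,20],[45,0]]
[[6,1],[8,0],[31,13],[34,20],[40,0],[44,20],[45,0]]
[[6,1],[8,0],[31,18],[34,20],[40,0],[44,20],[45,0]]
[[6,1],[8,0],[26,20],[40,0],[44,20],[45,0]]
[[6,1],[8,0],[26,20],[40,0],[44,20],[45,0]]
[[6,1],[8,13],[13,0],[26,20],[40,0],[44,20],[45,0]]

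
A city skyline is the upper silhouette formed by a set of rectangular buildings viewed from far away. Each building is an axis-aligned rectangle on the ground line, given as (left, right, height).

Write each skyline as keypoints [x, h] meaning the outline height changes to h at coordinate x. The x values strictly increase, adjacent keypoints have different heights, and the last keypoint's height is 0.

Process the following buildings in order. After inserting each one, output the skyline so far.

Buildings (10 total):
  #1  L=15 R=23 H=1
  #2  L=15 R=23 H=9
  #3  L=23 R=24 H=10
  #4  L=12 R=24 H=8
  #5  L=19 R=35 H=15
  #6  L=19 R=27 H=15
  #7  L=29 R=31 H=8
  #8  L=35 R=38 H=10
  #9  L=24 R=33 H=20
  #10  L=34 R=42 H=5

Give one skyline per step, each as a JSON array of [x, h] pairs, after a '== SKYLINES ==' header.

== SKYLINES ==
[[15,1],[23,0]]
[[15,9],[23,0]]
[[15,9],[23,10],[24,0]]
[[12,8],[15,9],[23,10],[24,0]]
[[12,8],[15,9],[19,15],[35,0]]
[[12,8],[15,9],[19,15],[35,0]]
[[12,8],[15,9],[19,15],[35,0]]
[[12,8],[15,9],[19,15],[35,10],[38,0]]
[[12,8],[15,9],[19,15],[24,20],[33,15],[35,10],[38,0]]
[[12,8],[15,9],[19,15],[24,20],[33,15],[35,10],[38,5],[42,0]]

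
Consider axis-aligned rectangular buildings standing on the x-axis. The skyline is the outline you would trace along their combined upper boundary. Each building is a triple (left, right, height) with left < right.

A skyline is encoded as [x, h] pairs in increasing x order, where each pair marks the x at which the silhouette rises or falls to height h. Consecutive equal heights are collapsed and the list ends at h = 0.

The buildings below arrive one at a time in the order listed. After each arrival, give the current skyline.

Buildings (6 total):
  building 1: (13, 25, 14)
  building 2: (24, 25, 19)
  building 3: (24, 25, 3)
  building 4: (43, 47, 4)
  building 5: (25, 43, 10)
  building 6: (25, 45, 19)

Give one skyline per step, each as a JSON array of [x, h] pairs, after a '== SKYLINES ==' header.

== SKYLINES ==
[[13,14],[25,0]]
[[13,14],[24,19],[25,0]]
[[13,14],[24,19],[25,0]]
[[13,14],[24,19],[25,0],[43,4],[47,0]]
[[13,14],[24,19],[25,10],[43,4],[47,0]]
[[13,14],[24,19],[45,4],[47,0]]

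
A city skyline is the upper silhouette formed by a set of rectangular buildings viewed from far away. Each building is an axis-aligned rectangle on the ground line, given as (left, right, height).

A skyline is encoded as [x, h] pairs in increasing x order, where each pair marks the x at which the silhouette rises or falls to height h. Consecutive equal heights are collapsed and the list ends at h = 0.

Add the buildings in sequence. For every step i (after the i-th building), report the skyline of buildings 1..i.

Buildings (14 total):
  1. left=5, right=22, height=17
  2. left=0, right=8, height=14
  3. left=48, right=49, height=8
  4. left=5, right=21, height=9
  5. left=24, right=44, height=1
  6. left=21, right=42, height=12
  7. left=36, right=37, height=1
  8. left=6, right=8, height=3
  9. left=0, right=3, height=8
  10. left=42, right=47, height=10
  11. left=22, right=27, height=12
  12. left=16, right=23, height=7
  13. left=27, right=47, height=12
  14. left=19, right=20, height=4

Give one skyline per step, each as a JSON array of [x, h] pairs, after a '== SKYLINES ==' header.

== SKYLINES ==
[[5,17],[22,0]]
[[0,14],[5,17],[22,0]]
[[0,14],[5,17],[22,0],[48,8],[49,0]]
[[0,14],[5,17],[22,0],[48,8],[49,0]]
[[0,14],[5,17],[22,0],[24,1],[44,0],[48,8],[49,0]]
[[0,14],[5,17],[22,12],[42,1],[44,0],[48,8],[49,0]]
[[0,14],[5,17],[22,12],[42,1],[44,0],[48,8],[49,0]]
[[0,14],[5,17],[22,12],[42,1],[44,0],[48,8],[49,0]]
[[0,14],[5,17],[22,12],[42,1],[44,0],[48,8],[49,0]]
[[0,14],[5,17],[22,12],[42,10],[47,0],[48,8],[49,0]]
[[0,14],[5,17],[22,12],[42,10],[47,0],[48,8],[49,0]]
[[0,14],[5,17],[22,12],[42,10],[47,0],[48,8],[49,0]]
[[0,14],[5,17],[22,12],[47,0],[48,8],[49,0]]
[[0,14],[5,17],[22,12],[47,0],[48,8],[49,0]]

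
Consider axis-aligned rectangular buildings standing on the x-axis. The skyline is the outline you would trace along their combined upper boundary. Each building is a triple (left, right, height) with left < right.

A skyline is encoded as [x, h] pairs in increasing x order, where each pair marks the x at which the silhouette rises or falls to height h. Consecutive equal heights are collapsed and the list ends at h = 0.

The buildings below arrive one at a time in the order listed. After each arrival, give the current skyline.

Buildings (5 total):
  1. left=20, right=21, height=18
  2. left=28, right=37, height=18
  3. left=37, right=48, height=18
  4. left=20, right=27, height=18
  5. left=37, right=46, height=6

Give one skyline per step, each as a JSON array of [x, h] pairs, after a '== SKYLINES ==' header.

== SKYLINES ==
[[20,18],[21,0]]
[[20,18],[21,0],[28,18],[37,0]]
[[20,18],[21,0],[28,18],[48,0]]
[[20,18],[27,0],[28,18],[48,0]]
[[20,18],[27,0],[28,18],[48,0]]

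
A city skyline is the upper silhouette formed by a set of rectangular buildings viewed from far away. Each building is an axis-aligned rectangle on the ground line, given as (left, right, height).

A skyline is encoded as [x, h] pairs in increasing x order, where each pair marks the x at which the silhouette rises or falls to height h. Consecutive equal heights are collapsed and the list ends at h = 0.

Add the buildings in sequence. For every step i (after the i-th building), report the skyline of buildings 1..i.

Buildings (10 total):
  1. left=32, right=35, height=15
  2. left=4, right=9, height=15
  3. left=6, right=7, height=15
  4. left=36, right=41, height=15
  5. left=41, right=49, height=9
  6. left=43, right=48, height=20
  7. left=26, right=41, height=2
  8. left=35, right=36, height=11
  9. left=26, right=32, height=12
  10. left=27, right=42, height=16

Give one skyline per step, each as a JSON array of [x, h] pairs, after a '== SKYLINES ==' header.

== SKYLINES ==
[[32,15],[35,0]]
[[4,15],[9,0],[32,15],[35,0]]
[[4,15],[9,0],[32,15],[35,0]]
[[4,15],[9,0],[32,15],[35,0],[36,15],[41,0]]
[[4,15],[9,0],[32,15],[35,0],[36,15],[41,9],[49,0]]
[[4,15],[9,0],[32,15],[35,0],[36,15],[41,9],[43,20],[48,9],[49,0]]
[[4,15],[9,0],[26,2],[32,15],[35,2],[36,15],[41,9],[43,20],[48,9],[49,0]]
[[4,15],[9,0],[26,2],[32,15],[35,11],[36,15],[41,9],[43,20],[48,9],[49,0]]
[[4,15],[9,0],[26,12],[32,15],[35,11],[36,15],[41,9],[43,20],[48,9],[49,0]]
[[4,15],[9,0],[26,12],[27,16],[42,9],[43,20],[48,9],[49,0]]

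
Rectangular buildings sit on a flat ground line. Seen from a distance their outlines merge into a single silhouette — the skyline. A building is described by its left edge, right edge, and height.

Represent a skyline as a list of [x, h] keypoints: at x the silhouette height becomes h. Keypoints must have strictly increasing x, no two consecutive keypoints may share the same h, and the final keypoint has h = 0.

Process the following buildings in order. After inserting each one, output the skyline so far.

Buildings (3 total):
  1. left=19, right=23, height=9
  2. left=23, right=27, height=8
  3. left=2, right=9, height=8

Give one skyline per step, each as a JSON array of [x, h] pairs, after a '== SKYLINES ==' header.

== SKYLINES ==
[[19,9],[23,0]]
[[19,9],[23,8],[27,0]]
[[2,8],[9,0],[19,9],[23,8],[27,0]]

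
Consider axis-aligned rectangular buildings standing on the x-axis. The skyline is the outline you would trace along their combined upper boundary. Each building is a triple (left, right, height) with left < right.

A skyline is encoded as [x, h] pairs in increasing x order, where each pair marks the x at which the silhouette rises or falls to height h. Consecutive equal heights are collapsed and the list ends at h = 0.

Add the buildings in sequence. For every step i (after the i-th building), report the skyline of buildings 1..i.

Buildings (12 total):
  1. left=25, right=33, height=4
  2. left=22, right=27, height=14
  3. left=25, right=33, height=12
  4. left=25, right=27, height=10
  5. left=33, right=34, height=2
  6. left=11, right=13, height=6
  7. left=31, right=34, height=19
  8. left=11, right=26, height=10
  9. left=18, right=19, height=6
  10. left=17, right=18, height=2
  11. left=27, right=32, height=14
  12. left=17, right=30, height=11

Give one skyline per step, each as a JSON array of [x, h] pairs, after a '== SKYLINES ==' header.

== SKYLINES ==
[[25,4],[33,0]]
[[22,14],[27,4],[33,0]]
[[22,14],[27,12],[33,0]]
[[22,14],[27,12],[33,0]]
[[22,14],[27,12],[33,2],[34,0]]
[[11,6],[13,0],[22,14],[27,12],[33,2],[34,0]]
[[11,6],[13,0],[22,14],[27,12],[31,19],[34,0]]
[[11,10],[22,14],[27,12],[31,19],[34,0]]
[[11,10],[22,14],[27,12],[31,19],[34,0]]
[[11,10],[22,14],[27,12],[31,19],[34,0]]
[[11,10],[22,14],[31,19],[34,0]]
[[11,10],[17,11],[22,14],[31,19],[34,0]]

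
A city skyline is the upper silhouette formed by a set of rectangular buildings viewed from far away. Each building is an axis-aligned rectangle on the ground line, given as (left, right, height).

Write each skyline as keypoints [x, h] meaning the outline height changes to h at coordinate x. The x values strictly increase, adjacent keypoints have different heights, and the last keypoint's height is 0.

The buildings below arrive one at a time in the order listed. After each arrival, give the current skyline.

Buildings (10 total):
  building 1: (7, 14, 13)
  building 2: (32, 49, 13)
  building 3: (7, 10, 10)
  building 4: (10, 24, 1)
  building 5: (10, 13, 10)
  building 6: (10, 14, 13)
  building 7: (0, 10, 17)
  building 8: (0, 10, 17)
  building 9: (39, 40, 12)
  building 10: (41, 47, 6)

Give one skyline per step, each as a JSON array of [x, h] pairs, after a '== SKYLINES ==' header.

== SKYLINES ==
[[7,13],[14,0]]
[[7,13],[14,0],[32,13],[49,0]]
[[7,13],[14,0],[32,13],[49,0]]
[[7,13],[14,1],[24,0],[32,13],[49,0]]
[[7,13],[14,1],[24,0],[32,13],[49,0]]
[[7,13],[14,1],[24,0],[32,13],[49,0]]
[[0,17],[10,13],[14,1],[24,0],[32,13],[49,0]]
[[0,17],[10,13],[14,1],[24,0],[32,13],[49,0]]
[[0,17],[10,13],[14,1],[24,0],[32,13],[49,0]]
[[0,17],[10,13],[14,1],[24,0],[32,13],[49,0]]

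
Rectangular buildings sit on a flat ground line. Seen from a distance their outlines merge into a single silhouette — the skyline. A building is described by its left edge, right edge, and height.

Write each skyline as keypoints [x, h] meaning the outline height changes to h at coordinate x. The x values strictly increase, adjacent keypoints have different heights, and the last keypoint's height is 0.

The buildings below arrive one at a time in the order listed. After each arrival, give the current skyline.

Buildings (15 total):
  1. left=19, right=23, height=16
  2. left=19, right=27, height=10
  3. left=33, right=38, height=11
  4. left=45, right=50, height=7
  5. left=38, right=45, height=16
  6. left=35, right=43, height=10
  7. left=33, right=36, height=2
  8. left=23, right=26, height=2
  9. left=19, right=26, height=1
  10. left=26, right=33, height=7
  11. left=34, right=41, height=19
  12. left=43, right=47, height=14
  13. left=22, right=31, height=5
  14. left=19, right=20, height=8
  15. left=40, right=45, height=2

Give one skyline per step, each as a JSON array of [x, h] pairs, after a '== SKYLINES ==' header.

== SKYLINES ==
[[19,16],[23,0]]
[[19,16],[23,10],[27,0]]
[[19,16],[23,10],[27,0],[33,11],[38,0]]
[[19,16],[23,10],[27,0],[33,11],[38,0],[45,7],[50,0]]
[[19,16],[23,10],[27,0],[33,11],[38,16],[45,7],[50,0]]
[[19,16],[23,10],[27,0],[33,11],[38,16],[45,7],[50,0]]
[[19,16],[23,10],[27,0],[33,11],[38,16],[45,7],[50,0]]
[[19,16],[23,10],[27,0],[33,11],[38,16],[45,7],[50,0]]
[[19,16],[23,10],[27,0],[33,11],[38,16],[45,7],[50,0]]
[[19,16],[23,10],[27,7],[33,11],[38,16],[45,7],[50,0]]
[[19,16],[23,10],[27,7],[33,11],[34,19],[41,16],[45,7],[50,0]]
[[19,16],[23,10],[27,7],[33,11],[34,19],[41,16],[45,14],[47,7],[50,0]]
[[19,16],[23,10],[27,7],[33,11],[34,19],[41,16],[45,14],[47,7],[50,0]]
[[19,16],[23,10],[27,7],[33,11],[34,19],[41,16],[45,14],[47,7],[50,0]]
[[19,16],[23,10],[27,7],[33,11],[34,19],[41,16],[45,14],[47,7],[50,0]]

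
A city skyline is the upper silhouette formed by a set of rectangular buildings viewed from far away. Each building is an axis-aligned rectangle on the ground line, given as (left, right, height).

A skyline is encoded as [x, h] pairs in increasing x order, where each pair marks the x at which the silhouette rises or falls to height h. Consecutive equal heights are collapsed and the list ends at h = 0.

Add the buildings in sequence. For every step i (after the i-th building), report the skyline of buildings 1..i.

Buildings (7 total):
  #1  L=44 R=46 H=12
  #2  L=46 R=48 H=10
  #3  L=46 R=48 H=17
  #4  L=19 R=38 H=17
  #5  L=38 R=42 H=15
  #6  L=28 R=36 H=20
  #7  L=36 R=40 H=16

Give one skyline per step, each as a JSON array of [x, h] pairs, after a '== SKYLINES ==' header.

== SKYLINES ==
[[44,12],[46,0]]
[[44,12],[46,10],[48,0]]
[[44,12],[46,17],[48,0]]
[[19,17],[38,0],[44,12],[46,17],[48,0]]
[[19,17],[38,15],[42,0],[44,12],[46,17],[48,0]]
[[19,17],[28,20],[36,17],[38,15],[42,0],[44,12],[46,17],[48,0]]
[[19,17],[28,20],[36,17],[38,16],[40,15],[42,0],[44,12],[46,17],[48,0]]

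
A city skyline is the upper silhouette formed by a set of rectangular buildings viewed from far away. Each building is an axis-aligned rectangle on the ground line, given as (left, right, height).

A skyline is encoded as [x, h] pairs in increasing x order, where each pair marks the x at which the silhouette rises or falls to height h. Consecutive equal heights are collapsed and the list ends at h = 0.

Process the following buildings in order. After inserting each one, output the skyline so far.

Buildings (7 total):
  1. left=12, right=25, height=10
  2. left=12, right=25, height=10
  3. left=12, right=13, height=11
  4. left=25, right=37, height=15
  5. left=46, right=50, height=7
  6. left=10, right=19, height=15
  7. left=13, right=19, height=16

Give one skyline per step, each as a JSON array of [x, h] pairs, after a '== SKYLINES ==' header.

== SKYLINES ==
[[12,10],[25,0]]
[[12,10],[25,0]]
[[12,11],[13,10],[25,0]]
[[12,11],[13,10],[25,15],[37,0]]
[[12,11],[13,10],[25,15],[37,0],[46,7],[50,0]]
[[10,15],[19,10],[25,15],[37,0],[46,7],[50,0]]
[[10,15],[13,16],[19,10],[25,15],[37,0],[46,7],[50,0]]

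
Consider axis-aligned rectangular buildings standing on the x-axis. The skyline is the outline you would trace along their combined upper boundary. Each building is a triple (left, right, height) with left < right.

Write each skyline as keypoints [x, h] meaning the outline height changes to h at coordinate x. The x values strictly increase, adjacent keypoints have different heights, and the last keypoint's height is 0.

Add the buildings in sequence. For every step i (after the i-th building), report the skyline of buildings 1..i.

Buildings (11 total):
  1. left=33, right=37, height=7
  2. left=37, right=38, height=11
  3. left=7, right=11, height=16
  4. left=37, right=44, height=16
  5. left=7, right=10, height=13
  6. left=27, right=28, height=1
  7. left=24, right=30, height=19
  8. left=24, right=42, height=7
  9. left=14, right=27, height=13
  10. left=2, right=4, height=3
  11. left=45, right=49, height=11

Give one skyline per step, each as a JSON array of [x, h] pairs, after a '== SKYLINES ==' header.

== SKYLINES ==
[[33,7],[37,0]]
[[33,7],[37,11],[38,0]]
[[7,16],[11,0],[33,7],[37,11],[38,0]]
[[7,16],[11,0],[33,7],[37,16],[44,0]]
[[7,16],[11,0],[33,7],[37,16],[44,0]]
[[7,16],[11,0],[27,1],[28,0],[33,7],[37,16],[44,0]]
[[7,16],[11,0],[24,19],[30,0],[33,7],[37,16],[44,0]]
[[7,16],[11,0],[24,19],[30,7],[37,16],[44,0]]
[[7,16],[11,0],[14,13],[24,19],[30,7],[37,16],[44,0]]
[[2,3],[4,0],[7,16],[11,0],[14,13],[24,19],[30,7],[37,16],[44,0]]
[[2,3],[4,0],[7,16],[11,0],[14,13],[24,19],[30,7],[37,16],[44,0],[45,11],[49,0]]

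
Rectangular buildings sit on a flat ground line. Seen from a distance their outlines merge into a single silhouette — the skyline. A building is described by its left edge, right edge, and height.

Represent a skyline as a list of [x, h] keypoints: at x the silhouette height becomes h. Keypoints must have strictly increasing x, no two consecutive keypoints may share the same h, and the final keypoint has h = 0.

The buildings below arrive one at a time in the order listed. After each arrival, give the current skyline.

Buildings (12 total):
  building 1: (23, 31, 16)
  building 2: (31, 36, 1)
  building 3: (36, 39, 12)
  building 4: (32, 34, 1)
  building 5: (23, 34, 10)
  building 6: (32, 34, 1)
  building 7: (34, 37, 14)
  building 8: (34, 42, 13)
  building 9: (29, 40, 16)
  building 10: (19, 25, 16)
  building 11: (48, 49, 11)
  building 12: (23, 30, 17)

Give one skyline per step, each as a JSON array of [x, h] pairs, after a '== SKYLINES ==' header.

== SKYLINES ==
[[23,16],[31,0]]
[[23,16],[31,1],[36,0]]
[[23,16],[31,1],[36,12],[39,0]]
[[23,16],[31,1],[36,12],[39,0]]
[[23,16],[31,10],[34,1],[36,12],[39,0]]
[[23,16],[31,10],[34,1],[36,12],[39,0]]
[[23,16],[31,10],[34,14],[37,12],[39,0]]
[[23,16],[31,10],[34,14],[37,13],[42,0]]
[[23,16],[40,13],[42,0]]
[[19,16],[40,13],[42,0]]
[[19,16],[40,13],[42,0],[48,11],[49,0]]
[[19,16],[23,17],[30,16],[40,13],[42,0],[48,11],[49,0]]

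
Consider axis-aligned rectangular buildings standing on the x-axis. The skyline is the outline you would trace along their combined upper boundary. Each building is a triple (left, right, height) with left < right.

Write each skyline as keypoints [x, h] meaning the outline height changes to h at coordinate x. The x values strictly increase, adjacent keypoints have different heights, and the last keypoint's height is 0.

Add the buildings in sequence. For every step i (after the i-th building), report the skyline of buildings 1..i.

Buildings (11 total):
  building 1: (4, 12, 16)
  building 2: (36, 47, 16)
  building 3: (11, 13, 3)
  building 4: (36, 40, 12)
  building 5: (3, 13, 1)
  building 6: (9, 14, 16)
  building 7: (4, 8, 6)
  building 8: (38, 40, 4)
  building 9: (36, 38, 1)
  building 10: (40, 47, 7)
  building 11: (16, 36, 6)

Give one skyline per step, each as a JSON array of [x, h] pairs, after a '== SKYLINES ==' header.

== SKYLINES ==
[[4,16],[12,0]]
[[4,16],[12,0],[36,16],[47,0]]
[[4,16],[12,3],[13,0],[36,16],[47,0]]
[[4,16],[12,3],[13,0],[36,16],[47,0]]
[[3,1],[4,16],[12,3],[13,0],[36,16],[47,0]]
[[3,1],[4,16],[14,0],[36,16],[47,0]]
[[3,1],[4,16],[14,0],[36,16],[47,0]]
[[3,1],[4,16],[14,0],[36,16],[47,0]]
[[3,1],[4,16],[14,0],[36,16],[47,0]]
[[3,1],[4,16],[14,0],[36,16],[47,0]]
[[3,1],[4,16],[14,0],[16,6],[36,16],[47,0]]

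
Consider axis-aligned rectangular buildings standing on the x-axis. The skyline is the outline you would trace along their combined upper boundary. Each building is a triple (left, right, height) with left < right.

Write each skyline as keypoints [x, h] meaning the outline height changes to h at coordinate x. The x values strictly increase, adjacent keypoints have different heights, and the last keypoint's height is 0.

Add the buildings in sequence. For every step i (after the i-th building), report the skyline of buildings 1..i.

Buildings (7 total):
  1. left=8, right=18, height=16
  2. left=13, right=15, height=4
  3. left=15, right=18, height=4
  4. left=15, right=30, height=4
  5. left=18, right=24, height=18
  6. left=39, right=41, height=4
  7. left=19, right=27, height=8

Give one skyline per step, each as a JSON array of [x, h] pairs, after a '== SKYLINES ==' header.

== SKYLINES ==
[[8,16],[18,0]]
[[8,16],[18,0]]
[[8,16],[18,0]]
[[8,16],[18,4],[30,0]]
[[8,16],[18,18],[24,4],[30,0]]
[[8,16],[18,18],[24,4],[30,0],[39,4],[41,0]]
[[8,16],[18,18],[24,8],[27,4],[30,0],[39,4],[41,0]]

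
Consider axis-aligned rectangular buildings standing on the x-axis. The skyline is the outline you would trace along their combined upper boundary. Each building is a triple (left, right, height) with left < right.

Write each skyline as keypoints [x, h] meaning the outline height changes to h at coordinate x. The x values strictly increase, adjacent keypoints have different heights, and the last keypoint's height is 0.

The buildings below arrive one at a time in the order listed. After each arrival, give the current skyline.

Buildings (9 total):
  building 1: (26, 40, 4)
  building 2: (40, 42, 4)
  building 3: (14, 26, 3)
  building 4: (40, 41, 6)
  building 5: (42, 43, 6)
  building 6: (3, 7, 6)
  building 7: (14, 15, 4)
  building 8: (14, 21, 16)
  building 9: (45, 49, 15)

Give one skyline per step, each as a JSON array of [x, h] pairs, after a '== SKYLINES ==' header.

== SKYLINES ==
[[26,4],[40,0]]
[[26,4],[42,0]]
[[14,3],[26,4],[42,0]]
[[14,3],[26,4],[40,6],[41,4],[42,0]]
[[14,3],[26,4],[40,6],[41,4],[42,6],[43,0]]
[[3,6],[7,0],[14,3],[26,4],[40,6],[41,4],[42,6],[43,0]]
[[3,6],[7,0],[14,4],[15,3],[26,4],[40,6],[41,4],[42,6],[43,0]]
[[3,6],[7,0],[14,16],[21,3],[26,4],[40,6],[41,4],[42,6],[43,0]]
[[3,6],[7,0],[14,16],[21,3],[26,4],[40,6],[41,4],[42,6],[43,0],[45,15],[49,0]]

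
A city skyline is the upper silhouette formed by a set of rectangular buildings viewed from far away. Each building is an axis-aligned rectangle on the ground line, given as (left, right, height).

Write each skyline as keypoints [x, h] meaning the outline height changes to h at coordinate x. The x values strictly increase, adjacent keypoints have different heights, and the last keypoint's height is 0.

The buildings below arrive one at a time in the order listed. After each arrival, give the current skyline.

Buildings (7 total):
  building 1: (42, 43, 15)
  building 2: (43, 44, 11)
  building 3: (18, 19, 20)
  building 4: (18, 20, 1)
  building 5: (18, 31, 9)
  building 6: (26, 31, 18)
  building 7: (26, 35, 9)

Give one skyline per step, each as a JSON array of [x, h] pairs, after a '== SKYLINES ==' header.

== SKYLINES ==
[[42,15],[43,0]]
[[42,15],[43,11],[44,0]]
[[18,20],[19,0],[42,15],[43,11],[44,0]]
[[18,20],[19,1],[20,0],[42,15],[43,11],[44,0]]
[[18,20],[19,9],[31,0],[42,15],[43,11],[44,0]]
[[18,20],[19,9],[26,18],[31,0],[42,15],[43,11],[44,0]]
[[18,20],[19,9],[26,18],[31,9],[35,0],[42,15],[43,11],[44,0]]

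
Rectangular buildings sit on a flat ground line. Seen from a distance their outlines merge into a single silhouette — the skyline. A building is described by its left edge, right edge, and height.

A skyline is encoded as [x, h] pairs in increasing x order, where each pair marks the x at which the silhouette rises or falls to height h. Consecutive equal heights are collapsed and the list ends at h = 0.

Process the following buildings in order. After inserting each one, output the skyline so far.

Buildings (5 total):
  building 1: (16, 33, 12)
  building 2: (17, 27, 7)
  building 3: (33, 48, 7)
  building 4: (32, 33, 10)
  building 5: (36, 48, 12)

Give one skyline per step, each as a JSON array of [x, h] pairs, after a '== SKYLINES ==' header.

== SKYLINES ==
[[16,12],[33,0]]
[[16,12],[33,0]]
[[16,12],[33,7],[48,0]]
[[16,12],[33,7],[48,0]]
[[16,12],[33,7],[36,12],[48,0]]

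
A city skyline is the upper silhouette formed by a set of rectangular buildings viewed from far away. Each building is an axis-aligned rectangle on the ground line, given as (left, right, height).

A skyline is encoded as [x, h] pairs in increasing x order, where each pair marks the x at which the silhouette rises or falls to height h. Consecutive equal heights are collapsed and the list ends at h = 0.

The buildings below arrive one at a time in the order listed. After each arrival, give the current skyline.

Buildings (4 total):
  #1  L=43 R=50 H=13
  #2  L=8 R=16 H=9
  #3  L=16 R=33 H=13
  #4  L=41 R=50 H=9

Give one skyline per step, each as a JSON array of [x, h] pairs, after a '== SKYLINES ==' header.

== SKYLINES ==
[[43,13],[50,0]]
[[8,9],[16,0],[43,13],[50,0]]
[[8,9],[16,13],[33,0],[43,13],[50,0]]
[[8,9],[16,13],[33,0],[41,9],[43,13],[50,0]]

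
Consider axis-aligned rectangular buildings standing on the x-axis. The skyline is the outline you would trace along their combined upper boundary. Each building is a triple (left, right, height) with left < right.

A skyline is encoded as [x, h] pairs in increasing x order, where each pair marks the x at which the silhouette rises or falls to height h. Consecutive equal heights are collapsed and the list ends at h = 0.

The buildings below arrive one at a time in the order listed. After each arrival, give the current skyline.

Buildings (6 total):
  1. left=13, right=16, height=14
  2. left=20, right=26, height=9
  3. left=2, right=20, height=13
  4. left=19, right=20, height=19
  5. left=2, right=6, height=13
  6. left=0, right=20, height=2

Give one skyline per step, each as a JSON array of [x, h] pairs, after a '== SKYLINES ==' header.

== SKYLINES ==
[[13,14],[16,0]]
[[13,14],[16,0],[20,9],[26,0]]
[[2,13],[13,14],[16,13],[20,9],[26,0]]
[[2,13],[13,14],[16,13],[19,19],[20,9],[26,0]]
[[2,13],[13,14],[16,13],[19,19],[20,9],[26,0]]
[[0,2],[2,13],[13,14],[16,13],[19,19],[20,9],[26,0]]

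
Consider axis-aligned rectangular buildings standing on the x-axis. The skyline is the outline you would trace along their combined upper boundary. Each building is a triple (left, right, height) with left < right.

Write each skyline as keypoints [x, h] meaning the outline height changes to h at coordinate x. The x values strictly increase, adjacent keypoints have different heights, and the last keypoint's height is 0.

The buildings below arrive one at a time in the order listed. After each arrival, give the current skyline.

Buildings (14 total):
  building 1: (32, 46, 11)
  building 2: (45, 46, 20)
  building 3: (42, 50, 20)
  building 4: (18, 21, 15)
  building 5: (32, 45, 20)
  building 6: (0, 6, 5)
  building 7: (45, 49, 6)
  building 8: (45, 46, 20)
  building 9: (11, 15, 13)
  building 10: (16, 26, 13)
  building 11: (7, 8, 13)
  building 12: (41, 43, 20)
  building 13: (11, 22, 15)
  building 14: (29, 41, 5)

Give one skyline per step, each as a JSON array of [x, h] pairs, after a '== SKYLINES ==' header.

== SKYLINES ==
[[32,11],[46,0]]
[[32,11],[45,20],[46,0]]
[[32,11],[42,20],[50,0]]
[[18,15],[21,0],[32,11],[42,20],[50,0]]
[[18,15],[21,0],[32,20],[50,0]]
[[0,5],[6,0],[18,15],[21,0],[32,20],[50,0]]
[[0,5],[6,0],[18,15],[21,0],[32,20],[50,0]]
[[0,5],[6,0],[18,15],[21,0],[32,20],[50,0]]
[[0,5],[6,0],[11,13],[15,0],[18,15],[21,0],[32,20],[50,0]]
[[0,5],[6,0],[11,13],[15,0],[16,13],[18,15],[21,13],[26,0],[32,20],[50,0]]
[[0,5],[6,0],[7,13],[8,0],[11,13],[15,0],[16,13],[18,15],[21,13],[26,0],[32,20],[50,0]]
[[0,5],[6,0],[7,13],[8,0],[11,13],[15,0],[16,13],[18,15],[21,13],[26,0],[32,20],[50,0]]
[[0,5],[6,0],[7,13],[8,0],[11,15],[22,13],[26,0],[32,20],[50,0]]
[[0,5],[6,0],[7,13],[8,0],[11,15],[22,13],[26,0],[29,5],[32,20],[50,0]]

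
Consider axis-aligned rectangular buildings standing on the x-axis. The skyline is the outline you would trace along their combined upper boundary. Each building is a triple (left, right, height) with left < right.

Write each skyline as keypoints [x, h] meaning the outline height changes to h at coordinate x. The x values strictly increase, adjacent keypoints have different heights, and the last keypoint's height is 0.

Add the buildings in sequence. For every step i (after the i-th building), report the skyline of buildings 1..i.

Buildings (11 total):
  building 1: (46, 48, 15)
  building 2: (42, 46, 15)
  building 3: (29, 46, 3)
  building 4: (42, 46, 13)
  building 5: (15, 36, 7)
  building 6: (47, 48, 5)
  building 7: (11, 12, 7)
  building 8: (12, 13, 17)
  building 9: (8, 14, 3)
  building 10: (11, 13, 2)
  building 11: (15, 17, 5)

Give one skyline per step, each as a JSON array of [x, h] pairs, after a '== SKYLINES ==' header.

== SKYLINES ==
[[46,15],[48,0]]
[[42,15],[48,0]]
[[29,3],[42,15],[48,0]]
[[29,3],[42,15],[48,0]]
[[15,7],[36,3],[42,15],[48,0]]
[[15,7],[36,3],[42,15],[48,0]]
[[11,7],[12,0],[15,7],[36,3],[42,15],[48,0]]
[[11,7],[12,17],[13,0],[15,7],[36,3],[42,15],[48,0]]
[[8,3],[11,7],[12,17],[13,3],[14,0],[15,7],[36,3],[42,15],[48,0]]
[[8,3],[11,7],[12,17],[13,3],[14,0],[15,7],[36,3],[42,15],[48,0]]
[[8,3],[11,7],[12,17],[13,3],[14,0],[15,7],[36,3],[42,15],[48,0]]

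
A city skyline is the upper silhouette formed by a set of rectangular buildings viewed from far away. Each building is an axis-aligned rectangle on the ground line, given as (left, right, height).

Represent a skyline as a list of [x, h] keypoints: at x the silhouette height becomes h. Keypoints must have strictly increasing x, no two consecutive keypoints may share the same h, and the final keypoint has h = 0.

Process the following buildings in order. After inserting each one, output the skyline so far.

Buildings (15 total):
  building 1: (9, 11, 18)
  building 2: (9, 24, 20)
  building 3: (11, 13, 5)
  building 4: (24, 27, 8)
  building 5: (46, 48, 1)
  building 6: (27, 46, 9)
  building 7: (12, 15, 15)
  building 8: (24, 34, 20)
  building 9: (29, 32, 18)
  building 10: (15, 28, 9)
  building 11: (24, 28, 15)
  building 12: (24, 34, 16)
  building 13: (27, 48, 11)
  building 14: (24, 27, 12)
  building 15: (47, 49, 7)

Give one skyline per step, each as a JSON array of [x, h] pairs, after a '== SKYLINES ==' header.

== SKYLINES ==
[[9,18],[11,0]]
[[9,20],[24,0]]
[[9,20],[24,0]]
[[9,20],[24,8],[27,0]]
[[9,20],[24,8],[27,0],[46,1],[48,0]]
[[9,20],[24,8],[27,9],[46,1],[48,0]]
[[9,20],[24,8],[27,9],[46,1],[48,0]]
[[9,20],[34,9],[46,1],[48,0]]
[[9,20],[34,9],[46,1],[48,0]]
[[9,20],[34,9],[46,1],[48,0]]
[[9,20],[34,9],[46,1],[48,0]]
[[9,20],[34,9],[46,1],[48,0]]
[[9,20],[34,11],[48,0]]
[[9,20],[34,11],[48,0]]
[[9,20],[34,11],[48,7],[49,0]]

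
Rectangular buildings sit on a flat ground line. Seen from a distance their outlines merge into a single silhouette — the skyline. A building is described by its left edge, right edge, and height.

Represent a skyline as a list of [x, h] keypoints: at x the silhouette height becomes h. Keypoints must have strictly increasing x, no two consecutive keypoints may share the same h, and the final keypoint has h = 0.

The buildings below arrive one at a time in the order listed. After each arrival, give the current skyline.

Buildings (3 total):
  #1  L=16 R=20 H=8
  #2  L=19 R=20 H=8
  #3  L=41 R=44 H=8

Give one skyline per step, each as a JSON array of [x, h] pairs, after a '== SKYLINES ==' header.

== SKYLINES ==
[[16,8],[20,0]]
[[16,8],[20,0]]
[[16,8],[20,0],[41,8],[44,0]]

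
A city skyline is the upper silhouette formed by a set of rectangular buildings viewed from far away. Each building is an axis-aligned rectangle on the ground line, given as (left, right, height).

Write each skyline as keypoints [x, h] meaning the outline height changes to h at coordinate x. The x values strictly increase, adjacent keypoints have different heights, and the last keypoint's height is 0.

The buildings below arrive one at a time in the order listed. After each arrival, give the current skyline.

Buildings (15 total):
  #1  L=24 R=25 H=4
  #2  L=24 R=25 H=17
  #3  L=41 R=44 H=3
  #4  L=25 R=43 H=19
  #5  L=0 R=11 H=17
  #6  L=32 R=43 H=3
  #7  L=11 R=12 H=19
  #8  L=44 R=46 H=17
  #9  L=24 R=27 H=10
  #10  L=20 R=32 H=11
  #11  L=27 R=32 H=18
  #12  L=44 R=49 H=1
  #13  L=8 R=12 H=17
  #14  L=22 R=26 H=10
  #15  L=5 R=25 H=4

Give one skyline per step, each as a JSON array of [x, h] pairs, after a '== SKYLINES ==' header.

== SKYLINES ==
[[24,4],[25,0]]
[[24,17],[25,0]]
[[24,17],[25,0],[41,3],[44,0]]
[[24,17],[25,19],[43,3],[44,0]]
[[0,17],[11,0],[24,17],[25,19],[43,3],[44,0]]
[[0,17],[11,0],[24,17],[25,19],[43,3],[44,0]]
[[0,17],[11,19],[12,0],[24,17],[25,19],[43,3],[44,0]]
[[0,17],[11,19],[12,0],[24,17],[25,19],[43,3],[44,17],[46,0]]
[[0,17],[11,19],[12,0],[24,17],[25,19],[43,3],[44,17],[46,0]]
[[0,17],[11,19],[12,0],[20,11],[24,17],[25,19],[43,3],[44,17],[46,0]]
[[0,17],[11,19],[12,0],[20,11],[24,17],[25,19],[43,3],[44,17],[46,0]]
[[0,17],[11,19],[12,0],[20,11],[24,17],[25,19],[43,3],[44,17],[46,1],[49,0]]
[[0,17],[11,19],[12,0],[20,11],[24,17],[25,19],[43,3],[44,17],[46,1],[49,0]]
[[0,17],[11,19],[12,0],[20,11],[24,17],[25,19],[43,3],[44,17],[46,1],[49,0]]
[[0,17],[11,19],[12,4],[20,11],[24,17],[25,19],[43,3],[44,17],[46,1],[49,0]]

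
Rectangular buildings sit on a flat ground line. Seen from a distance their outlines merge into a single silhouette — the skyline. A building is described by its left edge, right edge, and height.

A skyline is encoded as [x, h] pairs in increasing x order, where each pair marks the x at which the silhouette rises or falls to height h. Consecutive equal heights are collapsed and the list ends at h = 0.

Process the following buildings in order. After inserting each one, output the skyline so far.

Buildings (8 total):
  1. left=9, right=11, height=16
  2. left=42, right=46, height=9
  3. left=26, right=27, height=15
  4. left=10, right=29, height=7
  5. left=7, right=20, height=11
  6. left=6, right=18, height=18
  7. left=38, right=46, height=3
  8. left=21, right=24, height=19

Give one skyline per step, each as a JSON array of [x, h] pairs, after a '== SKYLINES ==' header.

== SKYLINES ==
[[9,16],[11,0]]
[[9,16],[11,0],[42,9],[46,0]]
[[9,16],[11,0],[26,15],[27,0],[42,9],[46,0]]
[[9,16],[11,7],[26,15],[27,7],[29,0],[42,9],[46,0]]
[[7,11],[9,16],[11,11],[20,7],[26,15],[27,7],[29,0],[42,9],[46,0]]
[[6,18],[18,11],[20,7],[26,15],[27,7],[29,0],[42,9],[46,0]]
[[6,18],[18,11],[20,7],[26,15],[27,7],[29,0],[38,3],[42,9],[46,0]]
[[6,18],[18,11],[20,7],[21,19],[24,7],[26,15],[27,7],[29,0],[38,3],[42,9],[46,0]]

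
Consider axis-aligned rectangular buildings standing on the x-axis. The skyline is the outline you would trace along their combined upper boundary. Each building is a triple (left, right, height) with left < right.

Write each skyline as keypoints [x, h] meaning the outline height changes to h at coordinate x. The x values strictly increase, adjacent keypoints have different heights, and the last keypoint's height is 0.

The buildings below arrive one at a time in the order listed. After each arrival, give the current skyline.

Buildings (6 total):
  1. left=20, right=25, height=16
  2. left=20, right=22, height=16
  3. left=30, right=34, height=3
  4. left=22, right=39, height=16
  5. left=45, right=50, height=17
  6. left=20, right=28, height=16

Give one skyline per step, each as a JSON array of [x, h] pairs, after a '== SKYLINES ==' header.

== SKYLINES ==
[[20,16],[25,0]]
[[20,16],[25,0]]
[[20,16],[25,0],[30,3],[34,0]]
[[20,16],[39,0]]
[[20,16],[39,0],[45,17],[50,0]]
[[20,16],[39,0],[45,17],[50,0]]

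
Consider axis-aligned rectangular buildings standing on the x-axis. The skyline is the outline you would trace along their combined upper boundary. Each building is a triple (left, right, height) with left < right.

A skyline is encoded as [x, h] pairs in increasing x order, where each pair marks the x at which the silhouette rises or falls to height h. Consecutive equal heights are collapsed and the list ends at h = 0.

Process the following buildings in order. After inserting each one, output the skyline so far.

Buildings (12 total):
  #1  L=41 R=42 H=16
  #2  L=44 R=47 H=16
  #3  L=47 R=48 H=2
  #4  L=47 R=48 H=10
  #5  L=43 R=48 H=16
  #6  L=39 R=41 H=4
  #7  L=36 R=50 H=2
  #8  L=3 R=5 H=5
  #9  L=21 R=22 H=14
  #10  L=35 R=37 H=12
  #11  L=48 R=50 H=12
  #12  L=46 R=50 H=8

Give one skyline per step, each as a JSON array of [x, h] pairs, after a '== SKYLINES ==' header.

== SKYLINES ==
[[41,16],[42,0]]
[[41,16],[42,0],[44,16],[47,0]]
[[41,16],[42,0],[44,16],[47,2],[48,0]]
[[41,16],[42,0],[44,16],[47,10],[48,0]]
[[41,16],[42,0],[43,16],[48,0]]
[[39,4],[41,16],[42,0],[43,16],[48,0]]
[[36,2],[39,4],[41,16],[42,2],[43,16],[48,2],[50,0]]
[[3,5],[5,0],[36,2],[39,4],[41,16],[42,2],[43,16],[48,2],[50,0]]
[[3,5],[5,0],[21,14],[22,0],[36,2],[39,4],[41,16],[42,2],[43,16],[48,2],[50,0]]
[[3,5],[5,0],[21,14],[22,0],[35,12],[37,2],[39,4],[41,16],[42,2],[43,16],[48,2],[50,0]]
[[3,5],[5,0],[21,14],[22,0],[35,12],[37,2],[39,4],[41,16],[42,2],[43,16],[48,12],[50,0]]
[[3,5],[5,0],[21,14],[22,0],[35,12],[37,2],[39,4],[41,16],[42,2],[43,16],[48,12],[50,0]]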